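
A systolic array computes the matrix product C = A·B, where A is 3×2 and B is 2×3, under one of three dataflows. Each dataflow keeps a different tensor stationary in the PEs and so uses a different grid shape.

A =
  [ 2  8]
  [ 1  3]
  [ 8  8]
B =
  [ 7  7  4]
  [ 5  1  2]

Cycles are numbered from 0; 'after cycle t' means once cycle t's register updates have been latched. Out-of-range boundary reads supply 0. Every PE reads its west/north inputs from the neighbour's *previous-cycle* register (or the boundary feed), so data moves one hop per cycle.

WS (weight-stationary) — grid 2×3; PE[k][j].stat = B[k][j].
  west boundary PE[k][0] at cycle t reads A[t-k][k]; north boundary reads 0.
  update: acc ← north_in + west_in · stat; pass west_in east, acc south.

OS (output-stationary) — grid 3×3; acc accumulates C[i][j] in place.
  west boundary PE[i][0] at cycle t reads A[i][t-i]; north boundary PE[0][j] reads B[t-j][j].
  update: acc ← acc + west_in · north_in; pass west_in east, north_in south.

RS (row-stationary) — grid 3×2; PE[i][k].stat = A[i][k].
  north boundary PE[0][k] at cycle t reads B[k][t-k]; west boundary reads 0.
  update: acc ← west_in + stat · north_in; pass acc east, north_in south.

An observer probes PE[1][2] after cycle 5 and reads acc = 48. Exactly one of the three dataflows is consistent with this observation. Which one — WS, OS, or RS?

dataflow = WS

WS [2×3] PE[1][2] across cycles:
  [0] (1,2) acc=0 (h:0 v:0)
  [1] (1,2) acc=0 (h:0 v:0)
  [2] (1,2) acc=0 (h:0 v:0)
  [3] (1,2) acc=24 (h:8 v:24)
  [4] (1,2) acc=10 (h:3 v:10)
  [5] (1,2) acc=48 (h:8 v:48)
OS [3×3] PE[1][2] across cycles:
  [0] (1,2) acc=0 (h:0 v:0)
  [1] (1,2) acc=0 (h:0 v:0)
  [2] (1,2) acc=0 (h:0 v:0)
  [3] (1,2) acc=4 (h:1 v:4)
  [4] (1,2) acc=10 (h:3 v:2)
  [5] (1,2) acc=10 (h:0 v:0)
RS (3×2): PE[1][2] does not exist.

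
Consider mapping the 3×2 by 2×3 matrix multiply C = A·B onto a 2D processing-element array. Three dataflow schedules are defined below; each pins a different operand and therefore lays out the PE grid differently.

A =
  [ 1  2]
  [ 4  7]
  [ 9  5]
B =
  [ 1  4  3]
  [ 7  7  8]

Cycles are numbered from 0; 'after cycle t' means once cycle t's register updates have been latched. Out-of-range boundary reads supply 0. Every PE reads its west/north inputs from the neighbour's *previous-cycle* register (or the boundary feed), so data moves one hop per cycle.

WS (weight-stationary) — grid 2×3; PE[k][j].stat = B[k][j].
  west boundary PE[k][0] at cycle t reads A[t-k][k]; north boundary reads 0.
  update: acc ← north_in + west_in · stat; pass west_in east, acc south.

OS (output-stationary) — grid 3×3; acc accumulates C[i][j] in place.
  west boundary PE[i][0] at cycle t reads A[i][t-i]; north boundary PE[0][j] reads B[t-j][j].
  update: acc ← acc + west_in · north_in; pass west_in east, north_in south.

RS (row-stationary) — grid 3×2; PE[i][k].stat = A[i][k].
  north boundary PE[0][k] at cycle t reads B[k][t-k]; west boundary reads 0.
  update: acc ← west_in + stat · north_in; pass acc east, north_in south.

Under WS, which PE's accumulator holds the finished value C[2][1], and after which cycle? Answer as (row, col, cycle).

(row, col, cycle) = (1, 1, 4)

Under WS, C[2][1] lands at PE[1][1]:
  after 0 — PE[1][1] acc=0, pass-E 0, pass-S 0
  after 1 — PE[1][1] acc=0, pass-E 0, pass-S 0
  after 2 — PE[1][1] acc=18, pass-E 2, pass-S 18
  after 3 — PE[1][1] acc=65, pass-E 7, pass-S 65
  after 4 — PE[1][1] acc=71, pass-E 5, pass-S 71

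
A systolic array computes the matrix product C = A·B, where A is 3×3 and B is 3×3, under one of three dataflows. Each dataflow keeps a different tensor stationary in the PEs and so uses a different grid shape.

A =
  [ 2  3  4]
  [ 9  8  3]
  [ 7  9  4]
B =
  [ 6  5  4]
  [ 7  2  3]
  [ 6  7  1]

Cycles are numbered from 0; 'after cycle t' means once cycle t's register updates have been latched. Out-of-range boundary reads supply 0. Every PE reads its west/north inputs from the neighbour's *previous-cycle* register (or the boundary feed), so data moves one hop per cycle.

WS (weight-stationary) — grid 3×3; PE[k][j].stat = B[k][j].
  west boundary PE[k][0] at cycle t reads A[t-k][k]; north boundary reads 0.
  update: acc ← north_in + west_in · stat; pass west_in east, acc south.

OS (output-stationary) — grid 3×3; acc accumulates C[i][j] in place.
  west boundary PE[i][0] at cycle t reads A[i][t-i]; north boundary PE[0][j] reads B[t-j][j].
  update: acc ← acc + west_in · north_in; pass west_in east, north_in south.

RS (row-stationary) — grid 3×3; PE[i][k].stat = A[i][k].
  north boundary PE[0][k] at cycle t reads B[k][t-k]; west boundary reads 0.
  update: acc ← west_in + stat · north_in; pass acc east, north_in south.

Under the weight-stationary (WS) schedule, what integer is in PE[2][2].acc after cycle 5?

WS 3×3: PE[2][2] cycle-by-cycle (with neighbour feeds):
  [0] (1,2) acc=0 (h:0 v:0)
  [0] (2,1) acc=0 (h:0 v:0)
  [0] (2,2) acc=0 (h:0 v:0)
  [1] (1,2) acc=0 (h:0 v:0)
  [1] (2,1) acc=0 (h:0 v:0)
  [1] (2,2) acc=0 (h:0 v:0)
  [2] (1,2) acc=0 (h:0 v:0)
  [2] (2,1) acc=0 (h:0 v:0)
  [2] (2,2) acc=0 (h:0 v:0)
  [3] (1,2) acc=17 (h:3 v:17)
  [3] (2,1) acc=44 (h:4 v:44)
  [3] (2,2) acc=0 (h:0 v:0)
  [4] (1,2) acc=60 (h:8 v:60)
  [4] (2,1) acc=82 (h:3 v:82)
  [4] (2,2) acc=21 (h:4 v:21)
  [5] (1,2) acc=55 (h:9 v:55)
  [5] (2,1) acc=81 (h:4 v:81)
  [5] (2,2) acc=63 (h:3 v:63)

PE[2][2].acc = 63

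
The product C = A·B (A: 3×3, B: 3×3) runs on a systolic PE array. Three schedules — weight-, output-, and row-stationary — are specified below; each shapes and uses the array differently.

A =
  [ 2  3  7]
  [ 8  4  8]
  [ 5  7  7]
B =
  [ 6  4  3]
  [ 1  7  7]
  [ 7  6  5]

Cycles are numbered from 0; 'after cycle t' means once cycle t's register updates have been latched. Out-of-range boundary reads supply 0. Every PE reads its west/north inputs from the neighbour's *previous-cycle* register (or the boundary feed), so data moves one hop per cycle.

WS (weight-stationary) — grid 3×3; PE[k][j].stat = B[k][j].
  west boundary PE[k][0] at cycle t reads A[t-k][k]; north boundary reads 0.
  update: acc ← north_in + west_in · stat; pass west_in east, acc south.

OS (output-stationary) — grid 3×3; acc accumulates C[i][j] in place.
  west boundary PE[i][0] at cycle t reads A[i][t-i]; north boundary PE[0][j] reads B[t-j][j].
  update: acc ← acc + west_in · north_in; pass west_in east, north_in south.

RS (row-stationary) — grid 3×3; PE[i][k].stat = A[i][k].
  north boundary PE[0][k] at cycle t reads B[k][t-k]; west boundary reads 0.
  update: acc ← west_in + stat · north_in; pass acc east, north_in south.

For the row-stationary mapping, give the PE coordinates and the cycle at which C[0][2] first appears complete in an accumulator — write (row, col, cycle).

(row, col, cycle) = (0, 2, 4)

RS — PE[0][2] is where C[0][2] collects:
  c0 r0c2: 0 / 0 / 0
  c1 r0c2: 0 / 0 / 0
  c2 r0c2: 64 / 64 / 7
  c3 r0c2: 71 / 71 / 6
  c4 r0c2: 62 / 62 / 5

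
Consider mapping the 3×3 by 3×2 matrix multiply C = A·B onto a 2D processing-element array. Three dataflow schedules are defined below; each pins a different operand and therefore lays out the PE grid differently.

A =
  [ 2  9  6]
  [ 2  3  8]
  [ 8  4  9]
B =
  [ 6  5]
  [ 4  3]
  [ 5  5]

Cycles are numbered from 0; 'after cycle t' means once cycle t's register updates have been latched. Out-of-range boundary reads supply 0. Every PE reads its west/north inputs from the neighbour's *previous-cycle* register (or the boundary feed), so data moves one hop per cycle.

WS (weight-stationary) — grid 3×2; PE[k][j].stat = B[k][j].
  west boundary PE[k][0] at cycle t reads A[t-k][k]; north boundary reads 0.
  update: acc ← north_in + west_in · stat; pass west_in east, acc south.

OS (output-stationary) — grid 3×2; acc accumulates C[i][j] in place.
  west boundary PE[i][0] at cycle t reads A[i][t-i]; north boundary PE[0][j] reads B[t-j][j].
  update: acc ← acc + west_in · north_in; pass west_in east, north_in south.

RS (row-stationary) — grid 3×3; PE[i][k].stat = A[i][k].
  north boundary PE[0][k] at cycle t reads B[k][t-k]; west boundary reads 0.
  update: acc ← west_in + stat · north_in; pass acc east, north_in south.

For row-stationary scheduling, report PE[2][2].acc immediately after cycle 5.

PE[2][2].acc = 97

Tracing RS — 3×3 array, target PE[2][2]:
  cycle 0: PE[1][2] → acc 0, east 0, south 0
  cycle 0: PE[2][1] → acc 0, east 0, south 0
  cycle 0: PE[2][2] → acc 0, east 0, south 0
  cycle 1: PE[1][2] → acc 0, east 0, south 0
  cycle 1: PE[2][1] → acc 0, east 0, south 0
  cycle 1: PE[2][2] → acc 0, east 0, south 0
  cycle 2: PE[1][2] → acc 0, east 0, south 0
  cycle 2: PE[2][1] → acc 0, east 0, south 0
  cycle 2: PE[2][2] → acc 0, east 0, south 0
  cycle 3: PE[1][2] → acc 64, east 64, south 5
  cycle 3: PE[2][1] → acc 64, east 64, south 4
  cycle 3: PE[2][2] → acc 0, east 0, south 0
  cycle 4: PE[1][2] → acc 59, east 59, south 5
  cycle 4: PE[2][1] → acc 52, east 52, south 3
  cycle 4: PE[2][2] → acc 109, east 109, south 5
  cycle 5: PE[1][2] → acc 0, east 0, south 0
  cycle 5: PE[2][1] → acc 0, east 0, south 0
  cycle 5: PE[2][2] → acc 97, east 97, south 5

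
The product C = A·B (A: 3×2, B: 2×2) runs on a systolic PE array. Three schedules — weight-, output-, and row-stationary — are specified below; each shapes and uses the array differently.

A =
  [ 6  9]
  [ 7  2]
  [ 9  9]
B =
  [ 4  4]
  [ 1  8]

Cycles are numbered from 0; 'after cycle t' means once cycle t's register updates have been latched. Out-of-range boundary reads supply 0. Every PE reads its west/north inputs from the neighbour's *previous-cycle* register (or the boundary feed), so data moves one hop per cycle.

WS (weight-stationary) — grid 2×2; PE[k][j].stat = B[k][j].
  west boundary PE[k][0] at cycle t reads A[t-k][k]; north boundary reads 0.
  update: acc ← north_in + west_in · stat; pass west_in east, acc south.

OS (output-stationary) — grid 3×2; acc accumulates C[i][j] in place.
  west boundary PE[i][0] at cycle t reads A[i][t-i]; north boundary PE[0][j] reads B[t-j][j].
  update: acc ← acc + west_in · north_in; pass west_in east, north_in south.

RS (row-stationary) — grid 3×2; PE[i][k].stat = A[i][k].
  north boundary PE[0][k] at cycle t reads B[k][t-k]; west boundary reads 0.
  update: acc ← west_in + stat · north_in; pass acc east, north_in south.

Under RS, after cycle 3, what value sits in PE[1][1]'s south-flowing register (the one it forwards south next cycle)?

Tracing RS — 3×2 array, target PE[1][1]:
  c0 r0c1: 0 / 0 / 0
  c0 r1c0: 0 / 0 / 0
  c0 r1c1: 0 / 0 / 0
  c1 r0c1: 33 / 33 / 1
  c1 r1c0: 28 / 28 / 4
  c1 r1c1: 0 / 0 / 0
  c2 r0c1: 96 / 96 / 8
  c2 r1c0: 28 / 28 / 4
  c2 r1c1: 30 / 30 / 1
  c3 r0c1: 0 / 0 / 0
  c3 r1c0: 0 / 0 / 0
  c3 r1c1: 44 / 44 / 8

register = 8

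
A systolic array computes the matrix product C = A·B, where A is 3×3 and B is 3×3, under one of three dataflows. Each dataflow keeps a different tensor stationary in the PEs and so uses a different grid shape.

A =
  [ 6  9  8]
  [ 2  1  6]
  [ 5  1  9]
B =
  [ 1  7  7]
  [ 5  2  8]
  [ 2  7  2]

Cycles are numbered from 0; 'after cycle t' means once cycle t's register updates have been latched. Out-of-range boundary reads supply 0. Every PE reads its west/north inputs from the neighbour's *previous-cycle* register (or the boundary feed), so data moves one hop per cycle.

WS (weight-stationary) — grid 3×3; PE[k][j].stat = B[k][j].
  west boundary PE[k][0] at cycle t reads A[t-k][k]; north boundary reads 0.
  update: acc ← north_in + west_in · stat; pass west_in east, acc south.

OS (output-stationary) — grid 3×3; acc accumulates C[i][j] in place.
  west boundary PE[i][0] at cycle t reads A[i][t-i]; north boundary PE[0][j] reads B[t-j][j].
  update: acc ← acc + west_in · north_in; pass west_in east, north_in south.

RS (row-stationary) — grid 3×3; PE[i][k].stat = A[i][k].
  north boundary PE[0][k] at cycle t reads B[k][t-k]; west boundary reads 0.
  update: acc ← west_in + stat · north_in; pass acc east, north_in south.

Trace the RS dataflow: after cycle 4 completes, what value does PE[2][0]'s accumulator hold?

PE[2][0].acc = 35

Tracing RS — 3×3 array, target PE[2][0]:
  step 0 · PE1,0: acc=0; fwd→0 fwd↓0
  step 0 · PE2,0: acc=0; fwd→0 fwd↓0
  step 1 · PE1,0: acc=2; fwd→2 fwd↓1
  step 1 · PE2,0: acc=0; fwd→0 fwd↓0
  step 2 · PE1,0: acc=14; fwd→14 fwd↓7
  step 2 · PE2,0: acc=5; fwd→5 fwd↓1
  step 3 · PE1,0: acc=14; fwd→14 fwd↓7
  step 3 · PE2,0: acc=35; fwd→35 fwd↓7
  step 4 · PE1,0: acc=0; fwd→0 fwd↓0
  step 4 · PE2,0: acc=35; fwd→35 fwd↓7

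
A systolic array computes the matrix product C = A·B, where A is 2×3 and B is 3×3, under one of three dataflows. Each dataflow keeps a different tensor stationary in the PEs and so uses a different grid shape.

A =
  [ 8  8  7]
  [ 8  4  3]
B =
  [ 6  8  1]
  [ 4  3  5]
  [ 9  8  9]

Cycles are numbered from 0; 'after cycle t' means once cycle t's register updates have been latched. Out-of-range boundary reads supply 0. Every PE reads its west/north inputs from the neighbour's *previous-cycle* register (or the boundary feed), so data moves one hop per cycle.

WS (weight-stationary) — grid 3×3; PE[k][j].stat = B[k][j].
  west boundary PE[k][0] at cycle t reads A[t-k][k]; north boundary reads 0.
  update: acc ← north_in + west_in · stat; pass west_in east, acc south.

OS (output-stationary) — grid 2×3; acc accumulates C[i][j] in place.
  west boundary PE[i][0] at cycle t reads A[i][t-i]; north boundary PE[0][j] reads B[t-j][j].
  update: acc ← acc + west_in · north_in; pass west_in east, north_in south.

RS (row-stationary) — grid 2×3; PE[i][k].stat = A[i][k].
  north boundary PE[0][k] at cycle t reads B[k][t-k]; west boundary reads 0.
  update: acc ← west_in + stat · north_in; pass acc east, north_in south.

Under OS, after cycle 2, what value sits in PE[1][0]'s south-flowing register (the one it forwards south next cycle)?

OS on a 2×3 grid — tracing PE[1][0] and its feeders:
  t=0 PE[0][0]: acc=48 h=8 v=6
  t=0 PE[1][0]: acc=0 h=0 v=0
  t=1 PE[0][0]: acc=80 h=8 v=4
  t=1 PE[1][0]: acc=48 h=8 v=6
  t=2 PE[0][0]: acc=143 h=7 v=9
  t=2 PE[1][0]: acc=64 h=4 v=4

register = 4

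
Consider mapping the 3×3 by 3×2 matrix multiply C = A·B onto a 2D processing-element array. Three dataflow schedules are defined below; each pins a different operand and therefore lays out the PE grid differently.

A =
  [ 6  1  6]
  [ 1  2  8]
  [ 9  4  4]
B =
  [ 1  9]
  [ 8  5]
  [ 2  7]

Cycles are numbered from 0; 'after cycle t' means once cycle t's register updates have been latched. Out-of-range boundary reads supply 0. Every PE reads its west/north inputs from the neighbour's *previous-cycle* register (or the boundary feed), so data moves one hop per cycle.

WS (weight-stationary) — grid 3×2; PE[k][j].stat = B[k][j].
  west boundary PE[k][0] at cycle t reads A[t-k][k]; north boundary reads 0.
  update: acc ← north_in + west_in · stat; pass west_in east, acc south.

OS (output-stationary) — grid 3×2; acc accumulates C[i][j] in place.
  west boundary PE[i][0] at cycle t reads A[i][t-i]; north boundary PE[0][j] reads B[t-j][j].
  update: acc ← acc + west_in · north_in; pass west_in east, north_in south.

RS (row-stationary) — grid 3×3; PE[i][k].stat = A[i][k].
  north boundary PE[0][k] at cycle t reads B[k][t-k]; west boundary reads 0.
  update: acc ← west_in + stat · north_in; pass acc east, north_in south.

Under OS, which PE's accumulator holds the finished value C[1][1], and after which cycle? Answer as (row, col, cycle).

(row, col, cycle) = (1, 1, 4)

OS — PE[1][1] is where C[1][1] collects:
  0: (1,1).acc=0  regs=<0,0>
  1: (1,1).acc=0  regs=<0,0>
  2: (1,1).acc=9  regs=<1,9>
  3: (1,1).acc=19  regs=<2,5>
  4: (1,1).acc=75  regs=<8,7>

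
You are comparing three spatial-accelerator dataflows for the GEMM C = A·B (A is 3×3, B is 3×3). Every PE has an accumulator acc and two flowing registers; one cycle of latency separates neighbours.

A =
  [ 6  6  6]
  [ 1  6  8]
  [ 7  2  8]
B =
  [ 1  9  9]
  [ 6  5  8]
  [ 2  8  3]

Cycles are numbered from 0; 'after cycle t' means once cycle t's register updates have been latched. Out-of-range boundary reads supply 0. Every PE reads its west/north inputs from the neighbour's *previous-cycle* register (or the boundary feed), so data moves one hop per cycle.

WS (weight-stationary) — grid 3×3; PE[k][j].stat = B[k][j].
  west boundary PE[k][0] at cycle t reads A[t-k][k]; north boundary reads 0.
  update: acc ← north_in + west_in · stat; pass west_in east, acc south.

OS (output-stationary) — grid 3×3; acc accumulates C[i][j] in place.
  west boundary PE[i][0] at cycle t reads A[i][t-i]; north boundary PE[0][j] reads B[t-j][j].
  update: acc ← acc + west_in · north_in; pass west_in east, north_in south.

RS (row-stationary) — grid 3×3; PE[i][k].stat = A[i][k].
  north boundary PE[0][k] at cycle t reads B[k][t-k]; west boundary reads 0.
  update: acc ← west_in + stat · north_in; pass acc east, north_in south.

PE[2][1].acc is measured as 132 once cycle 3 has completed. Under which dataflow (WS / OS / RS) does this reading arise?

WS (3×3 grid), PE[2][1]:
  t=0 PE[2][1]: acc=0 h=0 v=0
  t=1 PE[2][1]: acc=0 h=0 v=0
  t=2 PE[2][1]: acc=0 h=0 v=0
  t=3 PE[2][1]: acc=132 h=6 v=132
OS (3×3 grid), PE[2][1]:
  t=0 PE[2][1]: acc=0 h=0 v=0
  t=1 PE[2][1]: acc=0 h=0 v=0
  t=2 PE[2][1]: acc=0 h=0 v=0
  t=3 PE[2][1]: acc=63 h=7 v=9
RS (3×3 grid), PE[2][1]:
  t=0 PE[2][1]: acc=0 h=0 v=0
  t=1 PE[2][1]: acc=0 h=0 v=0
  t=2 PE[2][1]: acc=0 h=0 v=0
  t=3 PE[2][1]: acc=19 h=19 v=6

dataflow = WS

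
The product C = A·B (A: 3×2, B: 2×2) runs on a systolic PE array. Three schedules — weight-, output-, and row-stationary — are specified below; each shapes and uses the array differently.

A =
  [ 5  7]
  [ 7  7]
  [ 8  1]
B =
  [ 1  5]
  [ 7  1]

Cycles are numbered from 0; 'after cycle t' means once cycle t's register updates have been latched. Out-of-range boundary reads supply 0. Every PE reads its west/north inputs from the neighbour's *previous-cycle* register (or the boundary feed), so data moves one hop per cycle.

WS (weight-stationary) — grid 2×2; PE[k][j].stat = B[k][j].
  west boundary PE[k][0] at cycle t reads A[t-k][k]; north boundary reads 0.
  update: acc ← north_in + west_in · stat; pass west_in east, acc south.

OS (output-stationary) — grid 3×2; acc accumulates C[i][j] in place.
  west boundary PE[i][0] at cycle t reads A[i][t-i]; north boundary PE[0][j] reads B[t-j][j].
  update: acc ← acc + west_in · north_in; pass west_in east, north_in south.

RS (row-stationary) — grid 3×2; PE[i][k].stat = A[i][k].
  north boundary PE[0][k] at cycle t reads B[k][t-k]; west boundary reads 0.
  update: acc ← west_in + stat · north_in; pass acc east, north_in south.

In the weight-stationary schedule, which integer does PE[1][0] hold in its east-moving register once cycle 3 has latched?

register = 1

Tracing WS — 2×2 array, target PE[1][0]:
  cycle 0: PE[0][0] → acc 5, east 5, south 5
  cycle 0: PE[1][0] → acc 0, east 0, south 0
  cycle 1: PE[0][0] → acc 7, east 7, south 7
  cycle 1: PE[1][0] → acc 54, east 7, south 54
  cycle 2: PE[0][0] → acc 8, east 8, south 8
  cycle 2: PE[1][0] → acc 56, east 7, south 56
  cycle 3: PE[0][0] → acc 0, east 0, south 0
  cycle 3: PE[1][0] → acc 15, east 1, south 15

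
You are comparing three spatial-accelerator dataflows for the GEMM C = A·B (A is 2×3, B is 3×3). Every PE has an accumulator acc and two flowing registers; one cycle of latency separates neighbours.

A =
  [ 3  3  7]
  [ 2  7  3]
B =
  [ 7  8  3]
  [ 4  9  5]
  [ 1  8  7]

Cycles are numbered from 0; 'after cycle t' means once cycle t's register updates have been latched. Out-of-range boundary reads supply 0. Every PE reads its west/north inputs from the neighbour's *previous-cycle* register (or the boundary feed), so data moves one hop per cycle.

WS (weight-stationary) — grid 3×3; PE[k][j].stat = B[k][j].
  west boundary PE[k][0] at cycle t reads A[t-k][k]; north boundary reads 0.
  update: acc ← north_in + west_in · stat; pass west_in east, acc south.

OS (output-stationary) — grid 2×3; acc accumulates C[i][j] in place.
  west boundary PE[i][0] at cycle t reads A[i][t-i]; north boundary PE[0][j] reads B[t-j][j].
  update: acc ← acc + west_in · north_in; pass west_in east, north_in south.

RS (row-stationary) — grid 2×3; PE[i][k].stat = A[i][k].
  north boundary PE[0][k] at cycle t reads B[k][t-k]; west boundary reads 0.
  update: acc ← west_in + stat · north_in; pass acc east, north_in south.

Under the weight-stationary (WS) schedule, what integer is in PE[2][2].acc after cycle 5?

WS on a 3×3 grid — tracing PE[2][2] and its feeders:
  after 0 — PE[1][2] acc=0, pass-E 0, pass-S 0
  after 0 — PE[2][1] acc=0, pass-E 0, pass-S 0
  after 0 — PE[2][2] acc=0, pass-E 0, pass-S 0
  after 1 — PE[1][2] acc=0, pass-E 0, pass-S 0
  after 1 — PE[2][1] acc=0, pass-E 0, pass-S 0
  after 1 — PE[2][2] acc=0, pass-E 0, pass-S 0
  after 2 — PE[1][2] acc=0, pass-E 0, pass-S 0
  after 2 — PE[2][1] acc=0, pass-E 0, pass-S 0
  after 2 — PE[2][2] acc=0, pass-E 0, pass-S 0
  after 3 — PE[1][2] acc=24, pass-E 3, pass-S 24
  after 3 — PE[2][1] acc=107, pass-E 7, pass-S 107
  after 3 — PE[2][2] acc=0, pass-E 0, pass-S 0
  after 4 — PE[1][2] acc=41, pass-E 7, pass-S 41
  after 4 — PE[2][1] acc=103, pass-E 3, pass-S 103
  after 4 — PE[2][2] acc=73, pass-E 7, pass-S 73
  after 5 — PE[1][2] acc=0, pass-E 0, pass-S 0
  after 5 — PE[2][1] acc=0, pass-E 0, pass-S 0
  after 5 — PE[2][2] acc=62, pass-E 3, pass-S 62

PE[2][2].acc = 62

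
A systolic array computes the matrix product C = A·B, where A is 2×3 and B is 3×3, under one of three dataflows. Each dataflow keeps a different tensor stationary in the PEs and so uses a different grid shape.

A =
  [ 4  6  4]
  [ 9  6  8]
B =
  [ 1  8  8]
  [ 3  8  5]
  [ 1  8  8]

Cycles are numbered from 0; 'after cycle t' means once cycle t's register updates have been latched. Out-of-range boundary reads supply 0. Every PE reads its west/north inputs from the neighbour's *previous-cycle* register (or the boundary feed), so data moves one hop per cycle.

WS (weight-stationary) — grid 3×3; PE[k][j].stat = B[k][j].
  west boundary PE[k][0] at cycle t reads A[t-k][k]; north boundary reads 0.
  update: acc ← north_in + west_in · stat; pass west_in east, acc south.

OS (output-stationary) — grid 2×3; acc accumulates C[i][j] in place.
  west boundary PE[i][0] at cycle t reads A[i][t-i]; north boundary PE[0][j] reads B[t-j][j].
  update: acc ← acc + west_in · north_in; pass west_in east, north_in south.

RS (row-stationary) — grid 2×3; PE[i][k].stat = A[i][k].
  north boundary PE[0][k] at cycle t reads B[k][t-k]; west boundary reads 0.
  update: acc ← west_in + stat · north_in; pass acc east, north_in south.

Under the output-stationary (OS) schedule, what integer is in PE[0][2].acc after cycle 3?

OS 2×3: PE[0][2] cycle-by-cycle (with neighbour feeds):
  cycle 0: PE[0][1] → acc 0, east 0, south 0
  cycle 0: PE[0][2] → acc 0, east 0, south 0
  cycle 1: PE[0][1] → acc 32, east 4, south 8
  cycle 1: PE[0][2] → acc 0, east 0, south 0
  cycle 2: PE[0][1] → acc 80, east 6, south 8
  cycle 2: PE[0][2] → acc 32, east 4, south 8
  cycle 3: PE[0][1] → acc 112, east 4, south 8
  cycle 3: PE[0][2] → acc 62, east 6, south 5

PE[0][2].acc = 62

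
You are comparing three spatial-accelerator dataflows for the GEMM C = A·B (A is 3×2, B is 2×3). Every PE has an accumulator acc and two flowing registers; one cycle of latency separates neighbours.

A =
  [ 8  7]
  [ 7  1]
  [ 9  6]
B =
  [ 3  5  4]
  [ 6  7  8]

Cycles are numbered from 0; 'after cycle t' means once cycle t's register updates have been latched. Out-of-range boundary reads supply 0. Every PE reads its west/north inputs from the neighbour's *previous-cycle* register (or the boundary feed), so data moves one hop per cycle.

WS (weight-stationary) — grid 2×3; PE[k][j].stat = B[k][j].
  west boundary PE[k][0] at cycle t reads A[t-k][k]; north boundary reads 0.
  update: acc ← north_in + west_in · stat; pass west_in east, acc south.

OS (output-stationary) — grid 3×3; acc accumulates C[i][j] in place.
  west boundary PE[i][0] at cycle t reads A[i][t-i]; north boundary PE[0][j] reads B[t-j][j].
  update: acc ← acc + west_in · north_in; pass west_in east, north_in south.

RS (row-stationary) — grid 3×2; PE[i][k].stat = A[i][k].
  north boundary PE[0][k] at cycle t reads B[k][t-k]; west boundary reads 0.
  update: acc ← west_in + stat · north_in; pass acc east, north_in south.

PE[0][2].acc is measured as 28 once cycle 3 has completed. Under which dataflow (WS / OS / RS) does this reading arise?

dataflow = WS

Under WS (2×3), PE[0][2]:
  cycle 0: PE[0][2] → acc 0, east 0, south 0
  cycle 1: PE[0][2] → acc 0, east 0, south 0
  cycle 2: PE[0][2] → acc 32, east 8, south 32
  cycle 3: PE[0][2] → acc 28, east 7, south 28
Under OS (3×3), PE[0][2]:
  cycle 0: PE[0][2] → acc 0, east 0, south 0
  cycle 1: PE[0][2] → acc 0, east 0, south 0
  cycle 2: PE[0][2] → acc 32, east 8, south 4
  cycle 3: PE[0][2] → acc 88, east 7, south 8
RS: PE[0][2] is outside its 3×2 grid.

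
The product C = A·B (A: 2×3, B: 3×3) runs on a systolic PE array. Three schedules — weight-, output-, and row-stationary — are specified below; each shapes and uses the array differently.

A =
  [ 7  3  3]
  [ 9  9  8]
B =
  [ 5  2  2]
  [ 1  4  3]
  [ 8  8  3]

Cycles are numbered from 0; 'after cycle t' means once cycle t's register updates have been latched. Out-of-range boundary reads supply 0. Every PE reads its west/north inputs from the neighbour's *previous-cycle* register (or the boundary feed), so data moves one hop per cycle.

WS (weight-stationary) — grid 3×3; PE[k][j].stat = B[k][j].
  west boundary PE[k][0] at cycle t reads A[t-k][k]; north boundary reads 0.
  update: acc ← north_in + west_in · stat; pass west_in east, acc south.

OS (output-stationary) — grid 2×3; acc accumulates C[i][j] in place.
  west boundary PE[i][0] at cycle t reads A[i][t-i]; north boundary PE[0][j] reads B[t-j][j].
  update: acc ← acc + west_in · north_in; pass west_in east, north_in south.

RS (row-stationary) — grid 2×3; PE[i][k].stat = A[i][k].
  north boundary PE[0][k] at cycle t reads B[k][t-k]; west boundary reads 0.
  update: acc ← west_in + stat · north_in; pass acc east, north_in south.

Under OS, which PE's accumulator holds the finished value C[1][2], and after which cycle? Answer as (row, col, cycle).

(row, col, cycle) = (1, 2, 5)

OS: C[1][2] accumulates in PE[1][2]:
  cycle 0: PE[1][2] → acc 0, east 0, south 0
  cycle 1: PE[1][2] → acc 0, east 0, south 0
  cycle 2: PE[1][2] → acc 0, east 0, south 0
  cycle 3: PE[1][2] → acc 18, east 9, south 2
  cycle 4: PE[1][2] → acc 45, east 9, south 3
  cycle 5: PE[1][2] → acc 69, east 8, south 3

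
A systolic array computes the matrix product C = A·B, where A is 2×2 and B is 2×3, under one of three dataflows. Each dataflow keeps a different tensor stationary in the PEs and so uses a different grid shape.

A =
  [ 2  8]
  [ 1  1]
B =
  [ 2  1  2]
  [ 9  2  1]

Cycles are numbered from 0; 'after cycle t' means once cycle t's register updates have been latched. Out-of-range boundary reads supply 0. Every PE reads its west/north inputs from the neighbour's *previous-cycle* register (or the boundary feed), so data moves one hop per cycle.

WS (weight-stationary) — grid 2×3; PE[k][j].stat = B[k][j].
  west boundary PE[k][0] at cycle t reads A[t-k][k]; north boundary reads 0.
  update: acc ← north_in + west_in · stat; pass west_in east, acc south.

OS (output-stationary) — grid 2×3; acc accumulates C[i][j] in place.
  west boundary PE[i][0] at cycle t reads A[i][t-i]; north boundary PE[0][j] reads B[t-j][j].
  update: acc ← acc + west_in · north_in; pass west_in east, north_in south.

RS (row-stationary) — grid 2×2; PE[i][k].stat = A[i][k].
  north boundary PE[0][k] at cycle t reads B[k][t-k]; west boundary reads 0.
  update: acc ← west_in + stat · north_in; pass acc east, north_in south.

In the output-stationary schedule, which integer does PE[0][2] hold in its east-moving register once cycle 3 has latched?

OS on a 2×3 grid — tracing PE[0][2] and its feeders:
  [0] (0,1) acc=0 (h:0 v:0)
  [0] (0,2) acc=0 (h:0 v:0)
  [1] (0,1) acc=2 (h:2 v:1)
  [1] (0,2) acc=0 (h:0 v:0)
  [2] (0,1) acc=18 (h:8 v:2)
  [2] (0,2) acc=4 (h:2 v:2)
  [3] (0,1) acc=18 (h:0 v:0)
  [3] (0,2) acc=12 (h:8 v:1)

register = 8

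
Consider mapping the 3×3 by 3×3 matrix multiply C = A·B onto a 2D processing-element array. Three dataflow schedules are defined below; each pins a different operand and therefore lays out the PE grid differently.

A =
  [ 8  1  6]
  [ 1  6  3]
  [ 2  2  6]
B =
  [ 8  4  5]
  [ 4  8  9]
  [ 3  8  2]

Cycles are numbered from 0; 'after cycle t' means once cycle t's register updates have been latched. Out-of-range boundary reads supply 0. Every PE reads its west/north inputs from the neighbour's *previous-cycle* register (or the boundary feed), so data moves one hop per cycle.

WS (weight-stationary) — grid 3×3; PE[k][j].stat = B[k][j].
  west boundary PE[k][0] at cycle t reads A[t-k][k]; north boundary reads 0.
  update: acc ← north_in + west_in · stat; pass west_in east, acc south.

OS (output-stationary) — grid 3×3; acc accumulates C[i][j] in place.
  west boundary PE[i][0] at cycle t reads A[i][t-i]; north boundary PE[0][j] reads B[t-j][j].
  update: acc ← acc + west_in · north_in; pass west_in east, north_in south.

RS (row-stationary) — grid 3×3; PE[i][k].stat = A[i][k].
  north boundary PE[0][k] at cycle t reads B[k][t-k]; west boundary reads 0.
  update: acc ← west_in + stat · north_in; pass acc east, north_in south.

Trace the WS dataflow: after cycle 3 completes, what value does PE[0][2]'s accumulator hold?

PE[0][2].acc = 5

WS on a 3×3 grid — tracing PE[0][2] and its feeders:
  after 0 — PE[0][1] acc=0, pass-E 0, pass-S 0
  after 0 — PE[0][2] acc=0, pass-E 0, pass-S 0
  after 1 — PE[0][1] acc=32, pass-E 8, pass-S 32
  after 1 — PE[0][2] acc=0, pass-E 0, pass-S 0
  after 2 — PE[0][1] acc=4, pass-E 1, pass-S 4
  after 2 — PE[0][2] acc=40, pass-E 8, pass-S 40
  after 3 — PE[0][1] acc=8, pass-E 2, pass-S 8
  after 3 — PE[0][2] acc=5, pass-E 1, pass-S 5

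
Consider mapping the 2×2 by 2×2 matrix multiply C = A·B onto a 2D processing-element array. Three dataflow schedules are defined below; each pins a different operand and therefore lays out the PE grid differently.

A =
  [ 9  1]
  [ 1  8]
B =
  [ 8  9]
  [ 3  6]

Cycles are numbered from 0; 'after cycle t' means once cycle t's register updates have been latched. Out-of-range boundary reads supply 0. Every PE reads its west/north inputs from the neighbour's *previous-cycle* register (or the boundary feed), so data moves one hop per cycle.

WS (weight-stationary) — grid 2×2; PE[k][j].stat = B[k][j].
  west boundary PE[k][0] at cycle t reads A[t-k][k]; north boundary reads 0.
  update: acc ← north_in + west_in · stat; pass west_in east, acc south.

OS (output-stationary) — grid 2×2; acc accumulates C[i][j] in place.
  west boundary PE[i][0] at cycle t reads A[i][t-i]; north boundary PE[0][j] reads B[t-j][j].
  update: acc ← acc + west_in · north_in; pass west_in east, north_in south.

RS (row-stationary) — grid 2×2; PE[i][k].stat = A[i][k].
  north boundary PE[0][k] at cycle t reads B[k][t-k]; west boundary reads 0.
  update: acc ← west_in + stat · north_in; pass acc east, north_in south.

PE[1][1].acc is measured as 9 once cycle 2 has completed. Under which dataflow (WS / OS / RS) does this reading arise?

— WS: 2×2; PE[1][1] trace:
  step 0 · PE1,1: acc=0; fwd→0 fwd↓0
  step 1 · PE1,1: acc=0; fwd→0 fwd↓0
  step 2 · PE1,1: acc=87; fwd→1 fwd↓87
— OS: 2×2; PE[1][1] trace:
  step 0 · PE1,1: acc=0; fwd→0 fwd↓0
  step 1 · PE1,1: acc=0; fwd→0 fwd↓0
  step 2 · PE1,1: acc=9; fwd→1 fwd↓9
— RS: 2×2; PE[1][1] trace:
  step 0 · PE1,1: acc=0; fwd→0 fwd↓0
  step 1 · PE1,1: acc=0; fwd→0 fwd↓0
  step 2 · PE1,1: acc=32; fwd→32 fwd↓3

dataflow = OS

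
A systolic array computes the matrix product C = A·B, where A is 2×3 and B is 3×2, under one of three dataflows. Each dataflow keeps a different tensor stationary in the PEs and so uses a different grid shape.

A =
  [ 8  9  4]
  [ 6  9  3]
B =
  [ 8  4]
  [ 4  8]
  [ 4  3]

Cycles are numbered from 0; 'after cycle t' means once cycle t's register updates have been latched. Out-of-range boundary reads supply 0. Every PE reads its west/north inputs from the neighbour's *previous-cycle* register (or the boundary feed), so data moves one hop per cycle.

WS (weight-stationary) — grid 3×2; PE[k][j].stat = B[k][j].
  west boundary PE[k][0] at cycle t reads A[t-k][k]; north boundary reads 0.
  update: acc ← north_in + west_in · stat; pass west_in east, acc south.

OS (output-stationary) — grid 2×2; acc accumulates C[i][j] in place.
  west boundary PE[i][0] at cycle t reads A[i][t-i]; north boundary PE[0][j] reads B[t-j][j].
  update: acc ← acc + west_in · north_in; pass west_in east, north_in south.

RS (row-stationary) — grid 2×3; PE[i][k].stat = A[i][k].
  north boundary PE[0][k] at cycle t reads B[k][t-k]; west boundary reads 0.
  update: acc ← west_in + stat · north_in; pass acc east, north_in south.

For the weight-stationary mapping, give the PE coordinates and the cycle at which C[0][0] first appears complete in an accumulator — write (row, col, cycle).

(row, col, cycle) = (2, 0, 2)

WS: C[0][0] accumulates in PE[2][0]:
  after 0 — PE[2][0] acc=0, pass-E 0, pass-S 0
  after 1 — PE[2][0] acc=0, pass-E 0, pass-S 0
  after 2 — PE[2][0] acc=116, pass-E 4, pass-S 116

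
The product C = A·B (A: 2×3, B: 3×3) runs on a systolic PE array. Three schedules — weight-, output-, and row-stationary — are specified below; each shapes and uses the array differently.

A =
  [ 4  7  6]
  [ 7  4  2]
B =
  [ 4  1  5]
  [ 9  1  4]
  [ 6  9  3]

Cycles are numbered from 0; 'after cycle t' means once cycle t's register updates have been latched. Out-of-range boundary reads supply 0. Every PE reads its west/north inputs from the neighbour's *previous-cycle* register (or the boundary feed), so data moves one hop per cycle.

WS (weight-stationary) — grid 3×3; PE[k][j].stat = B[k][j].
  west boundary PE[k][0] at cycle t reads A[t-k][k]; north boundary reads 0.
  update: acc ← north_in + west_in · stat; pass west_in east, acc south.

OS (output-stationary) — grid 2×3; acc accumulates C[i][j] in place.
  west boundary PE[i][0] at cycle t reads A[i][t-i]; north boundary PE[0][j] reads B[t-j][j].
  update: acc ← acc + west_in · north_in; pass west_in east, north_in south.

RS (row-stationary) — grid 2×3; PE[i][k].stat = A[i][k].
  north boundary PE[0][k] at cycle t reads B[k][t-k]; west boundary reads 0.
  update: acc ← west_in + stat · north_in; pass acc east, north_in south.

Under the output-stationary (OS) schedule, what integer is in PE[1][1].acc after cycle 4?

PE[1][1].acc = 29

Tracing OS — 2×3 array, target PE[1][1]:
  @0  [0,1]  acc 0  |  →0  ↓0
  @0  [1,0]  acc 0  |  →0  ↓0
  @0  [1,1]  acc 0  |  →0  ↓0
  @1  [0,1]  acc 4  |  →4  ↓1
  @1  [1,0]  acc 28  |  →7  ↓4
  @1  [1,1]  acc 0  |  →0  ↓0
  @2  [0,1]  acc 11  |  →7  ↓1
  @2  [1,0]  acc 64  |  →4  ↓9
  @2  [1,1]  acc 7  |  →7  ↓1
  @3  [0,1]  acc 65  |  →6  ↓9
  @3  [1,0]  acc 76  |  →2  ↓6
  @3  [1,1]  acc 11  |  →4  ↓1
  @4  [0,1]  acc 65  |  →0  ↓0
  @4  [1,0]  acc 76  |  →0  ↓0
  @4  [1,1]  acc 29  |  →2  ↓9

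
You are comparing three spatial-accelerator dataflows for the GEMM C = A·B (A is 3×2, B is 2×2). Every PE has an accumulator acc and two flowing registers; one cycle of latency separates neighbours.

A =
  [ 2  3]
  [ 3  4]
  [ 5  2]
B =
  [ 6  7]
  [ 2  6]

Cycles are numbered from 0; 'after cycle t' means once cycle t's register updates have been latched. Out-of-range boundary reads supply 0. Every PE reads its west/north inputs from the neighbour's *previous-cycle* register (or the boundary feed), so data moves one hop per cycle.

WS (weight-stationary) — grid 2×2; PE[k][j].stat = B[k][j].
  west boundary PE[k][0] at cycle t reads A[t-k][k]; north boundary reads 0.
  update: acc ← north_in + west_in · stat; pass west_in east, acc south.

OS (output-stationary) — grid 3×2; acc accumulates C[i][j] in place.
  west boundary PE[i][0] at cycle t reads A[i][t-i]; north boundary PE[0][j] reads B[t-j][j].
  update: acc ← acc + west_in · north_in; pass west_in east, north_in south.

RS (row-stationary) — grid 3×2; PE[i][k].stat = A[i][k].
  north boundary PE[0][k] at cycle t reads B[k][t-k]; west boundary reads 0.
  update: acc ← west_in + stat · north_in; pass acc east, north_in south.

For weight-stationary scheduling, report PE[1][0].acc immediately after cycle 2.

WS 2×2: PE[1][0] cycle-by-cycle (with neighbour feeds):
  cycle 0: PE[0][0] → acc 12, east 2, south 12
  cycle 0: PE[1][0] → acc 0, east 0, south 0
  cycle 1: PE[0][0] → acc 18, east 3, south 18
  cycle 1: PE[1][0] → acc 18, east 3, south 18
  cycle 2: PE[0][0] → acc 30, east 5, south 30
  cycle 2: PE[1][0] → acc 26, east 4, south 26

PE[1][0].acc = 26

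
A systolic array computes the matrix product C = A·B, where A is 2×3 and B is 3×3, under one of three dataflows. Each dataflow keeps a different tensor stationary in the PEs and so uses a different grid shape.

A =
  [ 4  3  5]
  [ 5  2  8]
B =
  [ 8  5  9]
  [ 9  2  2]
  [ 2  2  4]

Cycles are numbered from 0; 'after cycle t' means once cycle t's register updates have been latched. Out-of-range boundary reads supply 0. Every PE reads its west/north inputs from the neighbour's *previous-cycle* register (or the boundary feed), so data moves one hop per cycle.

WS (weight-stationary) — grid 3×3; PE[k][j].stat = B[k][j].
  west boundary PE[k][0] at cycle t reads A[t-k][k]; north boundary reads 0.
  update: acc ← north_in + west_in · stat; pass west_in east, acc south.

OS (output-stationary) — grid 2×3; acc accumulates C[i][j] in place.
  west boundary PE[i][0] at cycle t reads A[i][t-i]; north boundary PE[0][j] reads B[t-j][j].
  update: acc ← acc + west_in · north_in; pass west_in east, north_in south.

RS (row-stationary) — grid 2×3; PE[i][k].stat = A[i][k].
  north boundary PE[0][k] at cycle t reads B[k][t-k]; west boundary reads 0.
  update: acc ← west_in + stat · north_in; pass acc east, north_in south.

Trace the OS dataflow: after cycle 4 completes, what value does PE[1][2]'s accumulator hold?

OS 2×3: PE[1][2] cycle-by-cycle (with neighbour feeds):
  [0] (0,2) acc=0 (h:0 v:0)
  [0] (1,1) acc=0 (h:0 v:0)
  [0] (1,2) acc=0 (h:0 v:0)
  [1] (0,2) acc=0 (h:0 v:0)
  [1] (1,1) acc=0 (h:0 v:0)
  [1] (1,2) acc=0 (h:0 v:0)
  [2] (0,2) acc=36 (h:4 v:9)
  [2] (1,1) acc=25 (h:5 v:5)
  [2] (1,2) acc=0 (h:0 v:0)
  [3] (0,2) acc=42 (h:3 v:2)
  [3] (1,1) acc=29 (h:2 v:2)
  [3] (1,2) acc=45 (h:5 v:9)
  [4] (0,2) acc=62 (h:5 v:4)
  [4] (1,1) acc=45 (h:8 v:2)
  [4] (1,2) acc=49 (h:2 v:2)

PE[1][2].acc = 49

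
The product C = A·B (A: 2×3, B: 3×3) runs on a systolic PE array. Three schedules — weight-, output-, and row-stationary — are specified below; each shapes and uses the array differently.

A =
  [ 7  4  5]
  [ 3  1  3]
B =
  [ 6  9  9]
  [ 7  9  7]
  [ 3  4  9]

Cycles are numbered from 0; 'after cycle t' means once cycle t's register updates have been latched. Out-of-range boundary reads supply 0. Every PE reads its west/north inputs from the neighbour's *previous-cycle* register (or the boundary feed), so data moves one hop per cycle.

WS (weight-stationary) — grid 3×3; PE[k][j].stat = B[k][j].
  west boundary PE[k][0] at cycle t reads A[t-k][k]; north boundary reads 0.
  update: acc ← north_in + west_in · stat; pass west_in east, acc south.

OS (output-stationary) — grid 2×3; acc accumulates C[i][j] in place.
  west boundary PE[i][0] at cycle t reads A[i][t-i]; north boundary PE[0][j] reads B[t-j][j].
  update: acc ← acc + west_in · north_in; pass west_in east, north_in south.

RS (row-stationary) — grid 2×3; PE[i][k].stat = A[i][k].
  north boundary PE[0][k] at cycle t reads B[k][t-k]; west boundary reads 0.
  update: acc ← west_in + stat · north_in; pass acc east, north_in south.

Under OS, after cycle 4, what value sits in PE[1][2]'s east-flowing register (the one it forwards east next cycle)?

register = 1

OS on a 2×3 grid — tracing PE[1][2] and its feeders:
  @0  [0,2]  acc 0  |  →0  ↓0
  @0  [1,1]  acc 0  |  →0  ↓0
  @0  [1,2]  acc 0  |  →0  ↓0
  @1  [0,2]  acc 0  |  →0  ↓0
  @1  [1,1]  acc 0  |  →0  ↓0
  @1  [1,2]  acc 0  |  →0  ↓0
  @2  [0,2]  acc 63  |  →7  ↓9
  @2  [1,1]  acc 27  |  →3  ↓9
  @2  [1,2]  acc 0  |  →0  ↓0
  @3  [0,2]  acc 91  |  →4  ↓7
  @3  [1,1]  acc 36  |  →1  ↓9
  @3  [1,2]  acc 27  |  →3  ↓9
  @4  [0,2]  acc 136  |  →5  ↓9
  @4  [1,1]  acc 48  |  →3  ↓4
  @4  [1,2]  acc 34  |  →1  ↓7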